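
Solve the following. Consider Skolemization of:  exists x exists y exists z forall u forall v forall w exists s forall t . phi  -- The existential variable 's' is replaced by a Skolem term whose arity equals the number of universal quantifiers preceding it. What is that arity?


Quantifier prefix: exists x exists y exists z forall u forall v forall w exists s forall t
's' is existentially quantified at position 7.
Universal variables preceding it: u, v, w
Skolem function arity = 3

3


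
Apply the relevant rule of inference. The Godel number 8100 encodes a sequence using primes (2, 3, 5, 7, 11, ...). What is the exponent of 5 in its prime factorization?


Factorize 8100 by dividing by 5 repeatedly.
Division steps: 5 divides 8100 exactly 2 time(s).
Exponent of 5 = 2

2


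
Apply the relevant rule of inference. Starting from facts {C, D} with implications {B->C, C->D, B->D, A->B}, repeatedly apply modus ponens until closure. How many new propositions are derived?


Initial facts: {C, D}
Apply modus ponens to closure:
  (no implication fires)
Final known: {C, D}
New propositions: {(none)}
Count = 0

0


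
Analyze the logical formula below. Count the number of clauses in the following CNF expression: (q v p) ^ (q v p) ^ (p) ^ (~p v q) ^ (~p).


A CNF formula is a conjunction of clauses.
Clauses are separated by ^.
Counting the conjuncts: 5 clauses.

5


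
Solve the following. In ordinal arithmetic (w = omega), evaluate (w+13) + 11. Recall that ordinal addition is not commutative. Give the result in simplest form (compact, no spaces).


Compute (w+13) + 11.
Ordinal + is associative but NOT commutative; for finite n>0, n + w = w but w + n stays w+n.
By associativity: (w+13) + 11 = w + (13+11) = w+24.
Result = w+24

w+24


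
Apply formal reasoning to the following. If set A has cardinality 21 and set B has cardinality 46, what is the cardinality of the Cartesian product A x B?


The Cartesian product A x B contains all ordered pairs (a, b).
|A x B| = |A| * |B| = 21 * 46 = 966

966


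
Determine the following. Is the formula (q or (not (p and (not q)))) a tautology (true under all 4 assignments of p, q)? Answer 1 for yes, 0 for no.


Check all 4 assignments:
p=0, q=0: 1
p=0, q=1: 1
p=1, q=0: 0
p=1, q=1: 1
Satisfying count = 3/4.
Tautology iff count = 4: no.

0


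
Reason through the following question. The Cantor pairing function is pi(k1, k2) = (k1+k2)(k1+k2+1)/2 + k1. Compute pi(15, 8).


k1 + k2 = 23
(k1+k2)(k1+k2+1)/2 = 23 * 24 / 2 = 276
pi = 276 + 15 = 291

291


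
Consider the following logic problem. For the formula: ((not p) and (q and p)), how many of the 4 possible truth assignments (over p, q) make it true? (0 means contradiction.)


Check all 4 assignments:
p=0, q=0: 0
p=0, q=1: 0
p=1, q=0: 0
p=1, q=1: 0
Count of True = 0

0


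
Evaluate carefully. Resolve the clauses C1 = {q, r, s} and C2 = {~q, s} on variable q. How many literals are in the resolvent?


Remove q from C1 and ~q from C2.
C1 remainder: {r, s}
C2 remainder: {s}
Union (resolvent): {r, s}
Resolvent has 2 literal(s).

2


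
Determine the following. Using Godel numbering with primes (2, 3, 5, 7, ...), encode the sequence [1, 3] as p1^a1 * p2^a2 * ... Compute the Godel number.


Encode each element as an exponent of the corresponding prime:
  2^1 = 2
  3^3 = 27
Product = 2 * 27 = 54

54


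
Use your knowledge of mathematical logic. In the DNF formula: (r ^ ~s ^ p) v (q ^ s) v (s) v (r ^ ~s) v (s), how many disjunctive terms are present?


A DNF formula is a disjunction of terms (conjunctions).
Terms are separated by v.
Counting the disjuncts: 5 terms.

5


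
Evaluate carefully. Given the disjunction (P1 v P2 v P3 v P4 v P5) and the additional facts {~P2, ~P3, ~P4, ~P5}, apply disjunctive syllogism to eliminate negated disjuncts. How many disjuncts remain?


Original disjuncts (5): P1, P2, P3, P4, P5
Negated (eliminate): ~P2, ~P3, ~P4, ~P5
Remaining disjuncts: P1
Count = 5 - 4 = 1

1


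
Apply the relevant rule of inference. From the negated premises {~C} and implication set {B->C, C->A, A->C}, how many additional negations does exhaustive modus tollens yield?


Initial negated facts: {~C}
Apply modus tollens to closure:
  ~C and B->C  =>  ~B
  ~C and A->C  =>  ~A
Final negated: {~A, ~B, ~C}
New negations: {~A, ~B}
Count = 2

2


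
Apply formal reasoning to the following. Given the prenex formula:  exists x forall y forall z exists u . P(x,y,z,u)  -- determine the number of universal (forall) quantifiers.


Quantifier prefix: exists x forall y forall z exists u
Mark each quantifier type:
  E U U E
Universal count = 2, Existential count = 2
Asked for universal (forall) quantifiers: 2

2


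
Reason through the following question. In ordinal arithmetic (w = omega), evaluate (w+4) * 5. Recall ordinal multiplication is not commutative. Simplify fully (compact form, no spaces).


Compute (w+4) * 5.
Ordinal * is associative and left-distributive over +, but NOT commutative; for finite n>1, n*w = w but w*n stays w*n.
(w+4) * 5 = (w+4) repeated 5 times. Each intermediate +4 is absorbed by the following w; only the last survives: w*5+4.
Result = w*5+4

w*5+4


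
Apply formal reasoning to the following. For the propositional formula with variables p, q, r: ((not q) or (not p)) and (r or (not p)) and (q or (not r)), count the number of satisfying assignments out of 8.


Evaluate all 8 assignments for p, q, r:
p=0, q=0, r=0: 1
p=0, q=0, r=1: 0
p=0, q=1, r=0: 1
p=0, q=1, r=1: 1
p=1, q=0, r=0: 0
p=1, q=0, r=1: 0
p=1, q=1, r=0: 0
p=1, q=1, r=1: 0
Satisfying count = 3

3


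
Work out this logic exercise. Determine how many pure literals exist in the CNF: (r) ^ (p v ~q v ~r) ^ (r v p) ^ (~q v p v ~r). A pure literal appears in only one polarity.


Check each variable for pure literal status:
p: pure positive
q: pure negative
r: mixed (not pure)
Pure literal count = 2

2


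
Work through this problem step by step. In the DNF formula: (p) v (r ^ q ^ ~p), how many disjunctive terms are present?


A DNF formula is a disjunction of terms (conjunctions).
Terms are separated by v.
Counting the disjuncts: 2 terms.

2


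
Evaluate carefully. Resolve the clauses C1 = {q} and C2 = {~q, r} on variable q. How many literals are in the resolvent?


Remove q from C1 and ~q from C2.
C1 remainder: {}
C2 remainder: {r}
Union (resolvent): {r}
Resolvent has 1 literal(s).

1


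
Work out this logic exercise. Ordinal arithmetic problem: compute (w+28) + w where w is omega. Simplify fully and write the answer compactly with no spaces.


Compute (w+28) + w.
Ordinal + is associative but NOT commutative; for finite n>0, n + w = w but w + n stays w+n.
(w+28) + w = w + (28+w) = w + w = w*2 (the finite tail 28 is absorbed by the right w).
Result = w*2

w*2


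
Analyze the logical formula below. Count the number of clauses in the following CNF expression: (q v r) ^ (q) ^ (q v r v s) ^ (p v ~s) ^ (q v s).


A CNF formula is a conjunction of clauses.
Clauses are separated by ^.
Counting the conjuncts: 5 clauses.

5


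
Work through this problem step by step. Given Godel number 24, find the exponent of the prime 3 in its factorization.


Factorize 24 by dividing by 3 repeatedly.
Division steps: 3 divides 24 exactly 1 time(s).
Exponent of 3 = 1

1


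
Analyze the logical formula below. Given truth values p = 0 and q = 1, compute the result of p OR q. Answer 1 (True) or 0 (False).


p = 0, q = 1
Operation: p OR q
Evaluate: 0 OR 1 = 1

1


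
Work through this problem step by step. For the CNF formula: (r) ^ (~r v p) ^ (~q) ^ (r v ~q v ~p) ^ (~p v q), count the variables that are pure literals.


Check each variable for pure literal status:
p: mixed (not pure)
q: mixed (not pure)
r: mixed (not pure)
Pure literal count = 0

0


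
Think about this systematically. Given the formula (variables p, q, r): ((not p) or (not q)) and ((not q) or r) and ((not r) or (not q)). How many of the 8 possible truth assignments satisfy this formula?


Evaluate all 8 assignments for p, q, r:
p=0, q=0, r=0: 1
p=0, q=0, r=1: 1
p=0, q=1, r=0: 0
p=0, q=1, r=1: 0
p=1, q=0, r=0: 1
p=1, q=0, r=1: 1
p=1, q=1, r=0: 0
p=1, q=1, r=1: 0
Satisfying count = 4

4


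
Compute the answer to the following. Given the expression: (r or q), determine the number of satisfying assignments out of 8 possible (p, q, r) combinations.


Check all 8 assignments:
p=0, q=0, r=0: 0
p=0, q=0, r=1: 1
p=0, q=1, r=0: 1
p=0, q=1, r=1: 1
p=1, q=0, r=0: 0
p=1, q=0, r=1: 1
p=1, q=1, r=0: 1
p=1, q=1, r=1: 1
Count of True = 6

6


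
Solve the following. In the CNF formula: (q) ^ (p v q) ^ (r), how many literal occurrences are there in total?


Counting literals in each clause:
Clause 1: 1 literal(s)
Clause 2: 2 literal(s)
Clause 3: 1 literal(s)
Total = 4

4


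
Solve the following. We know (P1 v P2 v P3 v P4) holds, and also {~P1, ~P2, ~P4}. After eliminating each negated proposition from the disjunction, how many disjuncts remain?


Original disjuncts (4): P1, P2, P3, P4
Negated (eliminate): ~P1, ~P2, ~P4
Remaining disjuncts: P3
Count = 4 - 3 = 1

1


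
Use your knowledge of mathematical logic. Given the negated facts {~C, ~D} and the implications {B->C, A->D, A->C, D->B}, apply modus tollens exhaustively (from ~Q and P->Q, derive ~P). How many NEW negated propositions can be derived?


Initial negated facts: {~C, ~D}
Apply modus tollens to closure:
  ~C and B->C  =>  ~B
  ~D and A->D  =>  ~A
Final negated: {~A, ~B, ~C, ~D}
New negations: {~A, ~B}
Count = 2

2


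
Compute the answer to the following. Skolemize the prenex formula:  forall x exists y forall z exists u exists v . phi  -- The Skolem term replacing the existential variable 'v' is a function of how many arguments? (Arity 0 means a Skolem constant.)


Quantifier prefix: forall x exists y forall z exists u exists v
'v' is existentially quantified at position 5.
Universal variables preceding it: x, z
Skolem function arity = 2

2


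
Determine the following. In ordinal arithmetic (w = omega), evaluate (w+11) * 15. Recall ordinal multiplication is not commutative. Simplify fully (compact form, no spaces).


Compute (w+11) * 15.
Ordinal * is associative and left-distributive over +, but NOT commutative; for finite n>1, n*w = w but w*n stays w*n.
(w+11) * 15 = (w+11) repeated 15 times. Each intermediate +11 is absorbed by the following w; only the last survives: w*15+11.
Result = w*15+11

w*15+11


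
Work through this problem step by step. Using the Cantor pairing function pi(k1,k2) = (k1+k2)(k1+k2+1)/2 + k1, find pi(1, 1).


k1 + k2 = 2
(k1+k2)(k1+k2+1)/2 = 2 * 3 / 2 = 3
pi = 3 + 1 = 4

4


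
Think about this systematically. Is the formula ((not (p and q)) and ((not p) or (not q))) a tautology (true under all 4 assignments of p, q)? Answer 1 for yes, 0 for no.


Check all 4 assignments:
p=0, q=0: 1
p=0, q=1: 1
p=1, q=0: 1
p=1, q=1: 0
Satisfying count = 3/4.
Tautology iff count = 4: no.

0


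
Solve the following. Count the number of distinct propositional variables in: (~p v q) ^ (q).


Identify each variable that appears in the formula.
Variables found: p, q
Count = 2

2


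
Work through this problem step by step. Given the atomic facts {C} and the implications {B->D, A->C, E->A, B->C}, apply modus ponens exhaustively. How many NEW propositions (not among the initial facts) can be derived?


Initial facts: {C}
Apply modus ponens to closure:
  (no implication fires)
Final known: {C}
New propositions: {(none)}
Count = 0

0


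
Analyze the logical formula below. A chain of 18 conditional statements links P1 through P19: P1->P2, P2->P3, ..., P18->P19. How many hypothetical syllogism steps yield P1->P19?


With 18 implications in a chain connecting 19 propositions:
P1->P2, P2->P3, ..., P18->P19
Steps needed = (number of implications) - 1 = 18 - 1 = 17

17


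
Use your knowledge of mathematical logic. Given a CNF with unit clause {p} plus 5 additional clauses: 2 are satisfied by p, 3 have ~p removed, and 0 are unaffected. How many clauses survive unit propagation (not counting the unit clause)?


Satisfied (removed): 2
Shortened (remain): 3
Unchanged (remain): 0
Remaining = 3 + 0 = 3

3


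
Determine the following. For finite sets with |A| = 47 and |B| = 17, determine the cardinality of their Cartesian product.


The Cartesian product A x B contains all ordered pairs (a, b).
|A x B| = |A| * |B| = 47 * 17 = 799

799


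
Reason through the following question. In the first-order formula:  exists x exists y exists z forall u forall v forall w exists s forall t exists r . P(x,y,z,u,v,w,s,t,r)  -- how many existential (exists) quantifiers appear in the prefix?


Quantifier prefix: exists x exists y exists z forall u forall v forall w exists s forall t exists r
Mark each quantifier type:
  E E E U U U E U E
Universal count = 4, Existential count = 5
Asked for existential (exists) quantifiers: 5

5


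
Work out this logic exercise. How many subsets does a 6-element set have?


The power set of a set with n elements has 2^n elements.
|P(S)| = 2^6 = 64

64


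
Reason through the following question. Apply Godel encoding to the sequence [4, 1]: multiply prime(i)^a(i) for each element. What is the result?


Encode each element as an exponent of the corresponding prime:
  2^4 = 16
  3^1 = 3
Product = 16 * 3 = 48

48


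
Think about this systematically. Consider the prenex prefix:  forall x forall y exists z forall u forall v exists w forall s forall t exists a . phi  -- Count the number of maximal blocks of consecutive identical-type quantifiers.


Quantifier-type sequence: A A E A A E A A E  (A=forall, E=exists)
Group into maximal same-type runs:
  Ax2 | Ex1 | Ax2 | Ex1 | Ax2 | Ex1
Number of blocks = 6

6


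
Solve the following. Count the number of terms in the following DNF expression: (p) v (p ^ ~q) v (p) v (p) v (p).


A DNF formula is a disjunction of terms (conjunctions).
Terms are separated by v.
Counting the disjuncts: 5 terms.

5


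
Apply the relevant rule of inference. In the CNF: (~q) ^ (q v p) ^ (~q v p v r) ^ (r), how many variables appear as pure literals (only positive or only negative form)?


Check each variable for pure literal status:
p: pure positive
q: mixed (not pure)
r: pure positive
Pure literal count = 2

2


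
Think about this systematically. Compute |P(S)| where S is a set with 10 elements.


The power set of a set with n elements has 2^n elements.
|P(S)| = 2^10 = 1024

1024


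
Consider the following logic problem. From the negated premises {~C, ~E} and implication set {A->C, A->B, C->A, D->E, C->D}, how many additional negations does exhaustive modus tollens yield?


Initial negated facts: {~C, ~E}
Apply modus tollens to closure:
  ~C and A->C  =>  ~A
  ~E and D->E  =>  ~D
Final negated: {~A, ~C, ~D, ~E}
New negations: {~A, ~D}
Count = 2

2


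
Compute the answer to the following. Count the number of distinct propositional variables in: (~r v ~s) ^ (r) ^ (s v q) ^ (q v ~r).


Identify each variable that appears in the formula.
Variables found: q, r, s
Count = 3

3


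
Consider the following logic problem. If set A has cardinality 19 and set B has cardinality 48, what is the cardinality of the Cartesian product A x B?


The Cartesian product A x B contains all ordered pairs (a, b).
|A x B| = |A| * |B| = 19 * 48 = 912

912


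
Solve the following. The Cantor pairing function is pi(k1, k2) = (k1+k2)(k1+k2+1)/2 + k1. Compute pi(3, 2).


k1 + k2 = 5
(k1+k2)(k1+k2+1)/2 = 5 * 6 / 2 = 15
pi = 15 + 3 = 18

18


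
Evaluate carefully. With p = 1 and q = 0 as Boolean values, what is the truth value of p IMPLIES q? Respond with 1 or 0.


p = 1, q = 0
Operation: p IMPLIES q
Evaluate: 1 IMPLIES 0 = 0

0


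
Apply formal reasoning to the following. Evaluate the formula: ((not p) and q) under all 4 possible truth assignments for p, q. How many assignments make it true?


Check all 4 assignments:
p=0, q=0: 0
p=0, q=1: 1
p=1, q=0: 0
p=1, q=1: 0
Count of True = 1

1


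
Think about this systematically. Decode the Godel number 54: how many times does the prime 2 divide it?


Factorize 54 by dividing by 2 repeatedly.
Division steps: 2 divides 54 exactly 1 time(s).
Exponent of 2 = 1

1


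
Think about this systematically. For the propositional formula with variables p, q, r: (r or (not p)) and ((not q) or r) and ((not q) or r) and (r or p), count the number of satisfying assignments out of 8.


Evaluate all 8 assignments for p, q, r:
p=0, q=0, r=0: 0
p=0, q=0, r=1: 1
p=0, q=1, r=0: 0
p=0, q=1, r=1: 1
p=1, q=0, r=0: 0
p=1, q=0, r=1: 1
p=1, q=1, r=0: 0
p=1, q=1, r=1: 1
Satisfying count = 4

4


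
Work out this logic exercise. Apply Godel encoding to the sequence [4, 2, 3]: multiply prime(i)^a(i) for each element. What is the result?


Encode each element as an exponent of the corresponding prime:
  2^4 = 16
  3^2 = 9
  5^3 = 125
Product = 16 * 9 * 125 = 18000

18000


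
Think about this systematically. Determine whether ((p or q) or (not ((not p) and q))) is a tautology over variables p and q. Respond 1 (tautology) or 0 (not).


Check all 4 assignments:
p=0, q=0: 1
p=0, q=1: 1
p=1, q=0: 1
p=1, q=1: 1
Satisfying count = 4/4.
Tautology iff count = 4: yes.

1


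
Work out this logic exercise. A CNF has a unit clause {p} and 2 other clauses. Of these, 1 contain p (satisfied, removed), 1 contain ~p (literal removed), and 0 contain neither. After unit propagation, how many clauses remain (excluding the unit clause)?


Satisfied (removed): 1
Shortened (remain): 1
Unchanged (remain): 0
Remaining = 1 + 0 = 1

1


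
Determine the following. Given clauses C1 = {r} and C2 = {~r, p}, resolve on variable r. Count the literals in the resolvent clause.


Remove r from C1 and ~r from C2.
C1 remainder: {}
C2 remainder: {p}
Union (resolvent): {p}
Resolvent has 1 literal(s).

1


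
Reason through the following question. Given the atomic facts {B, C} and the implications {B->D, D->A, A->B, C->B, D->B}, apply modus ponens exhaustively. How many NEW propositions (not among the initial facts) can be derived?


Initial facts: {B, C}
Apply modus ponens to closure:
  B and B->D  =>  D
  D and D->A  =>  A
Final known: {A, B, C, D}
New propositions: {A, D}
Count = 2

2


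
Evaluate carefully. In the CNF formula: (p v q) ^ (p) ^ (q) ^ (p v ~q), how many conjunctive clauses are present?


A CNF formula is a conjunction of clauses.
Clauses are separated by ^.
Counting the conjuncts: 4 clauses.

4


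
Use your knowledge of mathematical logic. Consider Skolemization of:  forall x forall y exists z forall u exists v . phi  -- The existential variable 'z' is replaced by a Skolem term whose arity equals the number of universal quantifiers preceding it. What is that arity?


Quantifier prefix: forall x forall y exists z forall u exists v
'z' is existentially quantified at position 3.
Universal variables preceding it: x, y
Skolem function arity = 2

2


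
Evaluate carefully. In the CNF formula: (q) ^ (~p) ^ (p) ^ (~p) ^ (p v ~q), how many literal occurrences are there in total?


Counting literals in each clause:
Clause 1: 1 literal(s)
Clause 2: 1 literal(s)
Clause 3: 1 literal(s)
Clause 4: 1 literal(s)
Clause 5: 2 literal(s)
Total = 6

6


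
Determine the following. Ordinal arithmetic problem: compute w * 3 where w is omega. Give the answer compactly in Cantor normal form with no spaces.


Compute w * 3.
Ordinal * is associative and left-distributive over +, but NOT commutative; for finite n>1, n*w = w but w*n stays w*n.
w * 3 means 3 copies of w concatenated: w*3.
Result = w*3

w*3


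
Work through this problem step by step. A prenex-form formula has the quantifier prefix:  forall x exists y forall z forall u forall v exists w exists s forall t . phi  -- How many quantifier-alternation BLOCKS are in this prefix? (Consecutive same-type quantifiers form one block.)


Quantifier-type sequence: A E A A A E E A  (A=forall, E=exists)
Group into maximal same-type runs:
  Ax1 | Ex1 | Ax3 | Ex2 | Ax1
Number of blocks = 5

5


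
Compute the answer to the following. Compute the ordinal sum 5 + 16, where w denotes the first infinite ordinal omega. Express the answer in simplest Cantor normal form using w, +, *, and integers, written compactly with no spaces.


Compute 5 + 16.
Ordinal + is associative but NOT commutative; for finite n>0, n + w = w but w + n stays w+n.
Both operands finite; ordinal + agrees with natural +: 5 + 16 = 21.
Result = 21

21


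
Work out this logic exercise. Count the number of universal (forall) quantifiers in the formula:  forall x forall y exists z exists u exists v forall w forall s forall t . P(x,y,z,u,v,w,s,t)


Quantifier prefix: forall x forall y exists z exists u exists v forall w forall s forall t
Mark each quantifier type:
  U U E E E U U U
Universal count = 5, Existential count = 3
Asked for universal (forall) quantifiers: 5

5


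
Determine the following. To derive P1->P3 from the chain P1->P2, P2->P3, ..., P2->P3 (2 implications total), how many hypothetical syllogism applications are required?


With 2 implications in a chain connecting 3 propositions:
P1->P2, P2->P3, ..., P2->P3
Steps needed = (number of implications) - 1 = 2 - 1 = 1

1


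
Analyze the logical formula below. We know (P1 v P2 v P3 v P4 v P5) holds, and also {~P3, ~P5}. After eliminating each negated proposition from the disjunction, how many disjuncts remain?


Original disjuncts (5): P1, P2, P3, P4, P5
Negated (eliminate): ~P3, ~P5
Remaining disjuncts: P1, P2, P4
Count = 5 - 2 = 3

3


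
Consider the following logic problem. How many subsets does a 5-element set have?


The power set of a set with n elements has 2^n elements.
|P(S)| = 2^5 = 32

32


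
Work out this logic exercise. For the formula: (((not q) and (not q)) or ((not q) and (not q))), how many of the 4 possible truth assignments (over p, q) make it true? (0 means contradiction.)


Check all 4 assignments:
p=0, q=0: 1
p=0, q=1: 0
p=1, q=0: 1
p=1, q=1: 0
Count of True = 2

2


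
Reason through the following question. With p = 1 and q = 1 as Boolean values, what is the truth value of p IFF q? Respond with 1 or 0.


p = 1, q = 1
Operation: p IFF q
Evaluate: 1 IFF 1 = 1

1


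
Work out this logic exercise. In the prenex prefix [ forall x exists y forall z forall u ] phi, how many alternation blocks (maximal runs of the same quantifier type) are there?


Quantifier-type sequence: A E A A  (A=forall, E=exists)
Group into maximal same-type runs:
  Ax1 | Ex1 | Ax2
Number of blocks = 3

3


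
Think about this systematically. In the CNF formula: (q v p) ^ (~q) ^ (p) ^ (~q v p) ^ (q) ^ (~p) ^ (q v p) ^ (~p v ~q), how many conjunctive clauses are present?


A CNF formula is a conjunction of clauses.
Clauses are separated by ^.
Counting the conjuncts: 8 clauses.

8


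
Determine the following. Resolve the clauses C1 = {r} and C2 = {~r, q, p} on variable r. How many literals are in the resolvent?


Remove r from C1 and ~r from C2.
C1 remainder: {}
C2 remainder: {q, p}
Union (resolvent): {p, q}
Resolvent has 2 literal(s).

2


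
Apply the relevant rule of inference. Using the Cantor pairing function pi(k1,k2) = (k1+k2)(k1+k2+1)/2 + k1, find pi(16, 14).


k1 + k2 = 30
(k1+k2)(k1+k2+1)/2 = 30 * 31 / 2 = 465
pi = 465 + 16 = 481

481


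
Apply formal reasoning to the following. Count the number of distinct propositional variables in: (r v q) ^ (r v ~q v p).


Identify each variable that appears in the formula.
Variables found: p, q, r
Count = 3

3


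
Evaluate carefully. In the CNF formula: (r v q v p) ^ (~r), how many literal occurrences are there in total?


Counting literals in each clause:
Clause 1: 3 literal(s)
Clause 2: 1 literal(s)
Total = 4

4


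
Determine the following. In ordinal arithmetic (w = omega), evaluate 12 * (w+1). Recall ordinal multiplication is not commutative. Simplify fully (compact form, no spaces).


Compute 12 * (w+1).
Ordinal * is associative and left-distributive over +, but NOT commutative; for finite n>1, n*w = w but w*n stays w*n.
By left-distributivity: 12 * (w+1) = 12*w + 12*1 = w + 12 = w+12.
Result = w+12

w+12


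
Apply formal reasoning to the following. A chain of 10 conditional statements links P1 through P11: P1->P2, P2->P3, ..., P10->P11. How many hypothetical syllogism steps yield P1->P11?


With 10 implications in a chain connecting 11 propositions:
P1->P2, P2->P3, ..., P10->P11
Steps needed = (number of implications) - 1 = 10 - 1 = 9

9


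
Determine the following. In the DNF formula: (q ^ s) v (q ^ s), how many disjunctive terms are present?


A DNF formula is a disjunction of terms (conjunctions).
Terms are separated by v.
Counting the disjuncts: 2 terms.

2


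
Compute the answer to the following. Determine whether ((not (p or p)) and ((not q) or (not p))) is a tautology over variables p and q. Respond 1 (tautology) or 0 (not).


Check all 4 assignments:
p=0, q=0: 1
p=0, q=1: 1
p=1, q=0: 0
p=1, q=1: 0
Satisfying count = 2/4.
Tautology iff count = 4: no.

0


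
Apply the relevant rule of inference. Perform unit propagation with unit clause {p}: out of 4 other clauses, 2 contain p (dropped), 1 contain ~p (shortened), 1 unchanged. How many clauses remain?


Satisfied (removed): 2
Shortened (remain): 1
Unchanged (remain): 1
Remaining = 1 + 1 = 2

2


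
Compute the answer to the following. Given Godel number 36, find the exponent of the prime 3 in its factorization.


Factorize 36 by dividing by 3 repeatedly.
Division steps: 3 divides 36 exactly 2 time(s).
Exponent of 3 = 2

2


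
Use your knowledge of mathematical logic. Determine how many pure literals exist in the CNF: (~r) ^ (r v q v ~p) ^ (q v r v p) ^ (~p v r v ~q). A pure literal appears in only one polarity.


Check each variable for pure literal status:
p: mixed (not pure)
q: mixed (not pure)
r: mixed (not pure)
Pure literal count = 0

0


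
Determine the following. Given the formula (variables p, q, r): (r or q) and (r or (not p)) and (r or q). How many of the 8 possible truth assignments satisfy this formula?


Evaluate all 8 assignments for p, q, r:
p=0, q=0, r=0: 0
p=0, q=0, r=1: 1
p=0, q=1, r=0: 1
p=0, q=1, r=1: 1
p=1, q=0, r=0: 0
p=1, q=0, r=1: 1
p=1, q=1, r=0: 0
p=1, q=1, r=1: 1
Satisfying count = 5

5


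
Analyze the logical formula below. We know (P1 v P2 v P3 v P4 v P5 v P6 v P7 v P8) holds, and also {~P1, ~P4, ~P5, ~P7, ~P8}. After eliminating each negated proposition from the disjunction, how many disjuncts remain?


Original disjuncts (8): P1, P2, P3, P4, P5, P6, P7, P8
Negated (eliminate): ~P1, ~P4, ~P5, ~P7, ~P8
Remaining disjuncts: P2, P3, P6
Count = 8 - 5 = 3

3


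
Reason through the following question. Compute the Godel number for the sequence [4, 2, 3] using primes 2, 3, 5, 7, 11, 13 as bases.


Encode each element as an exponent of the corresponding prime:
  2^4 = 16
  3^2 = 9
  5^3 = 125
Product = 16 * 9 * 125 = 18000

18000


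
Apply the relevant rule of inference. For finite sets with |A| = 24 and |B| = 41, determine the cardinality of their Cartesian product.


The Cartesian product A x B contains all ordered pairs (a, b).
|A x B| = |A| * |B| = 24 * 41 = 984

984


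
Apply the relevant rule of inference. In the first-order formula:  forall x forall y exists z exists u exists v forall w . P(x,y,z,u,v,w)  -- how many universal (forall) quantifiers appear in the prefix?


Quantifier prefix: forall x forall y exists z exists u exists v forall w
Mark each quantifier type:
  U U E E E U
Universal count = 3, Existential count = 3
Asked for universal (forall) quantifiers: 3

3


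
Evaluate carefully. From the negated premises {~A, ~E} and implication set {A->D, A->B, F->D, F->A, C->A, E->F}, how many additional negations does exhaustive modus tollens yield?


Initial negated facts: {~A, ~E}
Apply modus tollens to closure:
  ~A and F->A  =>  ~F
  ~A and C->A  =>  ~C
Final negated: {~A, ~C, ~E, ~F}
New negations: {~C, ~F}
Count = 2

2


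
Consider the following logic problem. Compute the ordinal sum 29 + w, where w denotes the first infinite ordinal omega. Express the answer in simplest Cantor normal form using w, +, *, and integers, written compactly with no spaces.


Compute 29 + w.
Ordinal + is associative but NOT commutative; for finite n>0, n + w = w but w + n stays w+n.
Any finite left addend is absorbed by w on the right: 29 + w = w.
Result = w

w


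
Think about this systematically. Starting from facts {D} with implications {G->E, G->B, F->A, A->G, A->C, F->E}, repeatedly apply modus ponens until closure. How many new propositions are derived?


Initial facts: {D}
Apply modus ponens to closure:
  (no implication fires)
Final known: {D}
New propositions: {(none)}
Count = 0

0


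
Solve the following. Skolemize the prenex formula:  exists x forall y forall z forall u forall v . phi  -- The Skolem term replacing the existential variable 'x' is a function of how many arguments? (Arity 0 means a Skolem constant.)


Quantifier prefix: exists x forall y forall z forall u forall v
'x' is existentially quantified at position 1.
No universal quantifiers precede it.
Skolem function arity = 0 (a Skolem constant)

0


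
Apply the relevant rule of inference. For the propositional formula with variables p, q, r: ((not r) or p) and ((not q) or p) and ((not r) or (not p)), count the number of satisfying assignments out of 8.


Evaluate all 8 assignments for p, q, r:
p=0, q=0, r=0: 1
p=0, q=0, r=1: 0
p=0, q=1, r=0: 0
p=0, q=1, r=1: 0
p=1, q=0, r=0: 1
p=1, q=0, r=1: 0
p=1, q=1, r=0: 1
p=1, q=1, r=1: 0
Satisfying count = 3

3


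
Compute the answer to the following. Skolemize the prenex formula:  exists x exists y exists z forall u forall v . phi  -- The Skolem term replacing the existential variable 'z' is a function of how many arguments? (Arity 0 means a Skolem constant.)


Quantifier prefix: exists x exists y exists z forall u forall v
'z' is existentially quantified at position 3.
No universal quantifiers precede it.
Skolem function arity = 0 (a Skolem constant)

0


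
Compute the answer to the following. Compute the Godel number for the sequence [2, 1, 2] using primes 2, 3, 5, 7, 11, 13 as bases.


Encode each element as an exponent of the corresponding prime:
  2^2 = 4
  3^1 = 3
  5^2 = 25
Product = 4 * 3 * 25 = 300

300


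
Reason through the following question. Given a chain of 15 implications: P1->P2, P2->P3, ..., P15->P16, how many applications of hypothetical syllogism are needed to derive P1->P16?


With 15 implications in a chain connecting 16 propositions:
P1->P2, P2->P3, ..., P15->P16
Steps needed = (number of implications) - 1 = 15 - 1 = 14

14


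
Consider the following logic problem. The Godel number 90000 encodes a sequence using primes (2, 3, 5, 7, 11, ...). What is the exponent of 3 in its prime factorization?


Factorize 90000 by dividing by 3 repeatedly.
Division steps: 3 divides 90000 exactly 2 time(s).
Exponent of 3 = 2

2


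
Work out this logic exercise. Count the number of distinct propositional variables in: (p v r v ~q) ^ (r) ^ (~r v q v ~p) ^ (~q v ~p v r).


Identify each variable that appears in the formula.
Variables found: p, q, r
Count = 3

3


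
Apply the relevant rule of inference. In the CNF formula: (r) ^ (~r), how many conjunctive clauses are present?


A CNF formula is a conjunction of clauses.
Clauses are separated by ^.
Counting the conjuncts: 2 clauses.

2


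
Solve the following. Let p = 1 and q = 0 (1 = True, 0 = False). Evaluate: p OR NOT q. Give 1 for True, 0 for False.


p = 1, q = 0
Operation: p OR NOT q
Evaluate: 1 OR NOT 0 = 1

1


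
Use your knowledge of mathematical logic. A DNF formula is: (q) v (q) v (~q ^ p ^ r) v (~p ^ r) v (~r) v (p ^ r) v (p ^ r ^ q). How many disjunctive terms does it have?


A DNF formula is a disjunction of terms (conjunctions).
Terms are separated by v.
Counting the disjuncts: 7 terms.

7


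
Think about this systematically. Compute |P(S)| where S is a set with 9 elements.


The power set of a set with n elements has 2^n elements.
|P(S)| = 2^9 = 512

512


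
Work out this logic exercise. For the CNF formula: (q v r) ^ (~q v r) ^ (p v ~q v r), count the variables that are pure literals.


Check each variable for pure literal status:
p: pure positive
q: mixed (not pure)
r: pure positive
Pure literal count = 2

2


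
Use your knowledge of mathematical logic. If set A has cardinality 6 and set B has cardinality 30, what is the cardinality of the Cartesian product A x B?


The Cartesian product A x B contains all ordered pairs (a, b).
|A x B| = |A| * |B| = 6 * 30 = 180

180


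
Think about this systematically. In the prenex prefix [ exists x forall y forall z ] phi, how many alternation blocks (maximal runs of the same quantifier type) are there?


Quantifier-type sequence: E A A  (A=forall, E=exists)
Group into maximal same-type runs:
  Ex1 | Ax2
Number of blocks = 2

2


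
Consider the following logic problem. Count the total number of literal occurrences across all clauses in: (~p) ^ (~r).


Counting literals in each clause:
Clause 1: 1 literal(s)
Clause 2: 1 literal(s)
Total = 2

2


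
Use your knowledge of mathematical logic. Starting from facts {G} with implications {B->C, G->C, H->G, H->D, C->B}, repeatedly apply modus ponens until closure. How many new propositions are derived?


Initial facts: {G}
Apply modus ponens to closure:
  G and G->C  =>  C
  C and C->B  =>  B
Final known: {B, C, G}
New propositions: {B, C}
Count = 2

2


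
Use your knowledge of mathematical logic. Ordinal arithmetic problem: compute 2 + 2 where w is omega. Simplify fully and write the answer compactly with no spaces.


Compute 2 + 2.
Ordinal + is associative but NOT commutative; for finite n>0, n + w = w but w + n stays w+n.
Both operands finite; ordinal + agrees with natural +: 2 + 2 = 4.
Result = 4

4


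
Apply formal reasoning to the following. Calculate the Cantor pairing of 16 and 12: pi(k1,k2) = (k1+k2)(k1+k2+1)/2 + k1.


k1 + k2 = 28
(k1+k2)(k1+k2+1)/2 = 28 * 29 / 2 = 406
pi = 406 + 16 = 422

422


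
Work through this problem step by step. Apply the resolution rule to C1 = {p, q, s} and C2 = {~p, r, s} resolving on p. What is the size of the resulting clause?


Remove p from C1 and ~p from C2.
C1 remainder: {q, s}
C2 remainder: {r, s}
Union (resolvent): {q, r, s}
Resolvent has 3 literal(s).

3


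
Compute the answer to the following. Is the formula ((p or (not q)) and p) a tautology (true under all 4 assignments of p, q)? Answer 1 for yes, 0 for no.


Check all 4 assignments:
p=0, q=0: 0
p=0, q=1: 0
p=1, q=0: 1
p=1, q=1: 1
Satisfying count = 2/4.
Tautology iff count = 4: no.

0


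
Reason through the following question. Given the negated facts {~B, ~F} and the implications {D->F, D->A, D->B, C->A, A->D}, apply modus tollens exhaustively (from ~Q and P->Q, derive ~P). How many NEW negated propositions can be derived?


Initial negated facts: {~B, ~F}
Apply modus tollens to closure:
  ~F and D->F  =>  ~D
  ~D and A->D  =>  ~A
  ~A and C->A  =>  ~C
Final negated: {~A, ~B, ~C, ~D, ~F}
New negations: {~A, ~C, ~D}
Count = 3

3


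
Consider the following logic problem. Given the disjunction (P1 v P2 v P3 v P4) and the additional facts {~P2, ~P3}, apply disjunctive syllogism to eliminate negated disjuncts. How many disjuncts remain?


Original disjuncts (4): P1, P2, P3, P4
Negated (eliminate): ~P2, ~P3
Remaining disjuncts: P1, P4
Count = 4 - 2 = 2

2


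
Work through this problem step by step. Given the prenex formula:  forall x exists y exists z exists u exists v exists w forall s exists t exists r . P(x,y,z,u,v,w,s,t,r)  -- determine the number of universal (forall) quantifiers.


Quantifier prefix: forall x exists y exists z exists u exists v exists w forall s exists t exists r
Mark each quantifier type:
  U E E E E E U E E
Universal count = 2, Existential count = 7
Asked for universal (forall) quantifiers: 2

2


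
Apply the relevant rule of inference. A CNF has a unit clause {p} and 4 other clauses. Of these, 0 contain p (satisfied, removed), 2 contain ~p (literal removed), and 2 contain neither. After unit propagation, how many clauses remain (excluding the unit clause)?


Satisfied (removed): 0
Shortened (remain): 2
Unchanged (remain): 2
Remaining = 2 + 2 = 4

4


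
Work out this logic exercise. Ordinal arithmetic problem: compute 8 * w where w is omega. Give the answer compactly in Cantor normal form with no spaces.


Compute 8 * w.
Ordinal * is associative and left-distributive over +, but NOT commutative; for finite n>1, n*w = w but w*n stays w*n.
For finite n>0, n * w = sup{n*k : k<w} = w. So 8 * w = w.
Result = w

w


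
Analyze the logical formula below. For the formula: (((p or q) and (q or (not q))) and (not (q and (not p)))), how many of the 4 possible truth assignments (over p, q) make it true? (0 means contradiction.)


Check all 4 assignments:
p=0, q=0: 0
p=0, q=1: 0
p=1, q=0: 1
p=1, q=1: 1
Count of True = 2

2


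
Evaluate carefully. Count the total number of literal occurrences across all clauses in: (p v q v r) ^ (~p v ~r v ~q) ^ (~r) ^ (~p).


Counting literals in each clause:
Clause 1: 3 literal(s)
Clause 2: 3 literal(s)
Clause 3: 1 literal(s)
Clause 4: 1 literal(s)
Total = 8

8


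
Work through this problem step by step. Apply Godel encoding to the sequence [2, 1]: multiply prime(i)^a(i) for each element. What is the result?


Encode each element as an exponent of the corresponding prime:
  2^2 = 4
  3^1 = 3
Product = 4 * 3 = 12

12


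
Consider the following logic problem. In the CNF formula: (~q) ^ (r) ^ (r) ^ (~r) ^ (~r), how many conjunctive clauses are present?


A CNF formula is a conjunction of clauses.
Clauses are separated by ^.
Counting the conjuncts: 5 clauses.

5


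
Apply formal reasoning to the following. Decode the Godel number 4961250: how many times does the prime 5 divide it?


Factorize 4961250 by dividing by 5 repeatedly.
Division steps: 5 divides 4961250 exactly 4 time(s).
Exponent of 5 = 4

4


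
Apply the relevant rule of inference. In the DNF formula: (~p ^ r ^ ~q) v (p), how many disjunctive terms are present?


A DNF formula is a disjunction of terms (conjunctions).
Terms are separated by v.
Counting the disjuncts: 2 terms.

2


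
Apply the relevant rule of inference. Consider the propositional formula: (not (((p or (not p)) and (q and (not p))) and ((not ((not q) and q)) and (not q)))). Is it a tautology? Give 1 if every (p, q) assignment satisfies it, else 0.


Check all 4 assignments:
p=0, q=0: 1
p=0, q=1: 1
p=1, q=0: 1
p=1, q=1: 1
Satisfying count = 4/4.
Tautology iff count = 4: yes.

1


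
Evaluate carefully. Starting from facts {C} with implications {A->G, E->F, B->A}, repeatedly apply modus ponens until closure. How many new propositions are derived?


Initial facts: {C}
Apply modus ponens to closure:
  (no implication fires)
Final known: {C}
New propositions: {(none)}
Count = 0

0


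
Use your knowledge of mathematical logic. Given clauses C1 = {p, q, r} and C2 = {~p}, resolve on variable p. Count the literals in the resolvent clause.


Remove p from C1 and ~p from C2.
C1 remainder: {q, r}
C2 remainder: {}
Union (resolvent): {q, r}
Resolvent has 2 literal(s).

2


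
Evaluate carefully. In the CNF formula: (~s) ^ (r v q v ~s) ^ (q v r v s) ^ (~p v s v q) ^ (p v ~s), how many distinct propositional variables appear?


Identify each variable that appears in the formula.
Variables found: p, q, r, s
Count = 4

4


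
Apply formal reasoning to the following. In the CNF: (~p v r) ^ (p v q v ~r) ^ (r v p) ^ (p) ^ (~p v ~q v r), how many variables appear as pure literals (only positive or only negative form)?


Check each variable for pure literal status:
p: mixed (not pure)
q: mixed (not pure)
r: mixed (not pure)
Pure literal count = 0

0
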